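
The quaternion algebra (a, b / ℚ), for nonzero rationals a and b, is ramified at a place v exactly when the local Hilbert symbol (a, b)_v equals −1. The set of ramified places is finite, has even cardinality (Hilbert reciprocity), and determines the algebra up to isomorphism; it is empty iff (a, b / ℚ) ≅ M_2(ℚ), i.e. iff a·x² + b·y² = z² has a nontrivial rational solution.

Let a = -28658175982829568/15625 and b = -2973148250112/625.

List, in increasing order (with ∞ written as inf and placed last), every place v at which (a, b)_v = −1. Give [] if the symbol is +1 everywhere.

Mod squares: a ≡ -798, b ≡ -1938. Check v ∈ {∞, 2, 3, 5, 7, 17, 19}.
v=3: a=3^9·(≡1), b=3^5·(≡2) mod 3; (1|3)=+1, (2|3)=-1; (−1)^{9·5·1}·(+1)^5·(-1)^9 = +1.
v=17: a=17^4·(≡8), b=17^3·(≡5) mod 17; (8|17)=+1, (5|17)=-1; (−1)^{4·3·8}·(+1)^3·(-1)^4 = +1.
v=19: a=19^1·(≡8), b=19^1·(≡8) mod 19; (8|19)=-1, (8|19)=-1; (−1)^{1·1·9}·(-1)^1·(-1)^1 = -1.
v=∞: -798 < 0 and -1938 < 0  ⇒  (a,b)_∞ = -1.
v=5: a=5^-6·(≡2), b=5^-4·(≡3) mod 5; (2|5)=-1, (3|5)=-1; (−1)^{-6·-4·2}·(-1)^-4·(-1)^-6 = +1.
v=7: a=7^1·(≡3), b=7^0·(≡1) mod 7; (3|7)=-1, (1|7)=+1; (−1)^{1·0·3}·(-1)^0·(+1)^1 = +1.
v=2: v_2(a)=17, v_2(b)=17; units ≡ 1, 7 (mod 8); ε·ε+αω+βω = 0·1+17·0+17·0 ≡ 0  ⇒  (a,b)_2 = +1.
Ram(-798, -1938) = {19, ∞}; no ℚ_19-point on the conic.

[19, inf]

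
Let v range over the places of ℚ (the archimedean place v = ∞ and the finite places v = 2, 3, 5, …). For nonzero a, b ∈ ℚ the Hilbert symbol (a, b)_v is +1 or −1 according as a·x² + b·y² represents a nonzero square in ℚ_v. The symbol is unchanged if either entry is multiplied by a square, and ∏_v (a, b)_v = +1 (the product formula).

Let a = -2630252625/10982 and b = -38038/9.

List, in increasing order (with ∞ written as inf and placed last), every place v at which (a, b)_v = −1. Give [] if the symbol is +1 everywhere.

Mod squares: a ≡ -3990, b ≡ -38038. Check v ∈ {∞, 2, 3, 5, 7, 11, 13, 17, 19}.
v=11: a=11^2·(≡9), b=11^1·(≡2) mod 11; (9|11)=+1, (2|11)=-1; (−1)^{2·1·5}·(+1)^1·(-1)^2 = +1.
v=3: a=3^1·(≡2), b=3^-2·(≡2) mod 3; (2|3)=-1, (2|3)=-1; (−1)^{1·-2·1}·(-1)^-2·(-1)^1 = -1.
v=17: a=17^-2·(≡10), b=17^0·(≡16) mod 17; (10|17)=-1, (16|17)=+1; (−1)^{-2·0·8}·(-1)^0·(+1)^-2 = +1.
v=∞: -3990 < 0 and -38038 < 0  ⇒  (a,b)_∞ = -1.
v=2: v_2(a)=-1, v_2(b)=1; units ≡ 5, 5 (mod 8); ε·ε+αω+βω = 0·0+-1·1+1·1 ≡ 0  ⇒  (a,b)_2 = +1.
v=5: a=5^3·(≡2), b=5^0·(≡3) mod 5; (2|5)=-1, (3|5)=-1; (−1)^{3·0·2}·(-1)^0·(-1)^3 = -1.
v=7: a=7^3·(≡1), b=7^1·(≡6) mod 7; (1|7)=+1, (6|7)=-1; (−1)^{3·1·3}·(+1)^1·(-1)^3 = +1.
v=13: a=13^2·(≡4), b=13^1·(≡10) mod 13; (4|13)=+1, (10|13)=+1; (−1)^{2·1·6}·(+1)^1·(+1)^2 = +1.
v=19: a=19^-1·(≡15), b=19^1·(≡14) mod 19; (15|19)=-1, (14|19)=-1; (−1)^{-1·1·9}·(-1)^1·(-1)^-1 = -1.
Ram(-3990, -38038) = {3, 5, 19, ∞}; no ℚ_3-point on the conic.

[3, 5, 19, inf]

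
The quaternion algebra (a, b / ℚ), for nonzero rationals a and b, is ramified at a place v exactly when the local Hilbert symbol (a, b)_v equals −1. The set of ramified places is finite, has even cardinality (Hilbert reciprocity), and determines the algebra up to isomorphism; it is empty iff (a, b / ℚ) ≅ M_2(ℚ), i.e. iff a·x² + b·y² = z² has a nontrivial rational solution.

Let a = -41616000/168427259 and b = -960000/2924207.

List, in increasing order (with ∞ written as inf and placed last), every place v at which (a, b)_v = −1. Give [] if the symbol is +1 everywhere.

Mod squares: a ≡ -110, b ≡ -858. Check v ∈ {∞, 2, 3, 5, 7, 11, 13, 17, 43}.
v=13: a=13^-2·(≡11), b=13^-3·(≡10) mod 13; (11|13)=-1, (10|13)=+1; (−1)^{-2·-3·6}·(-1)^-3·(+1)^-2 = -1.
v=∞: -110 < 0 and -858 < 0  ⇒  (a,b)_∞ = -1.
v=3: a=3^2·(≡1), b=3^1·(≡2) mod 3; (1|3)=+1, (2|3)=-1; (−1)^{2·1·1}·(+1)^1·(-1)^2 = +1.
v=11: a=11^-1·(≡4), b=11^-3·(≡10) mod 11; (4|11)=+1, (10|11)=-1; (−1)^{-1·-3·5}·(+1)^-3·(-1)^-1 = +1.
v=7: a=7^-2·(≡2), b=7^0·(≡6) mod 7; (2|7)=+1, (6|7)=-1; (−1)^{-2·0·3}·(+1)^0·(-1)^-2 = +1.
v=2: v_2(a)=7, v_2(b)=9; units ≡ 1, 3 (mod 8); ε·ε+αω+βω = 0·1+7·1+9·0 ≡ 1  ⇒  (a,b)_2 = -1.
v=17: a=17^2·(≡9), b=17^0·(≡8) mod 17; (9|17)=+1, (8|17)=+1; (−1)^{2·0·8}·(+1)^0·(+1)^2 = +1.
v=43: a=43^-2·(≡33), b=43^0·(≡30) mod 43; (33|43)=-1, (30|43)=-1; (−1)^{-2·0·21}·(-1)^0·(-1)^-2 = +1.
v=5: a=5^3·(≡3), b=5^4·(≡2) mod 5; (3|5)=-1, (2|5)=-1; (−1)^{3·4·2}·(-1)^4·(-1)^3 = -1.
(-110, -858 / ℚ) ramifies at {2, 5, 13, ∞}: a division algebra.

[2, 5, 13, inf]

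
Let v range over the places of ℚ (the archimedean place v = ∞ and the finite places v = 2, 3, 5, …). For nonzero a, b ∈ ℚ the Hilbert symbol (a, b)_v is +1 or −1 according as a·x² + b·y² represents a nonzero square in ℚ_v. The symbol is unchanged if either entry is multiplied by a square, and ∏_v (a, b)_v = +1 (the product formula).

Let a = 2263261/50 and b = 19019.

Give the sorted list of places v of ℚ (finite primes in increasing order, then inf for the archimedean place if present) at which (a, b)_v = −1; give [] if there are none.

(a, b) ≡ (92378, 19019) mod (ℚ^×)²; places V = {2, 5, 7, 11, 13, 17, 19, ∞}.
(a,b)_11: α=1, u≡3; β=1, v≡2 (mod 11); (3|11)=+1, (2|11)=-1; sign (−1)^1·+1^1·-1^1 = +1.
(a,b)_19: α=1, u≡7; β=1, v≡13 (mod 19); (7|19)=+1, (13|19)=-1; sign (−1)^1·+1^1·-1^1 = +1.
(a,b)_∞: sgn(92378)=+, sgn(19019)=+, so +1.
(a,b)_7: α=2, u≡3; β=1, v≡1 (mod 7); (3|7)=-1, (1|7)=+1; sign (−1)^0·-1^1·+1^2 = -1.
(a,b)_5: α=-2, u≡3; β=0, v≡4 (mod 5); (3|5)=-1, (4|5)=+1; sign (−1)^0·-1^0·+1^-2 = +1.
(a,b)_2: α=-1, β=0; u≡5, v≡3 (mod 8); ε(u)ε(v)=0·1, αω(v)=-1·1, βω(u)=0·1; sum ≡ 1  ⇒  -1.
(a,b)_17: α=1, u≡11; β=0, v≡13 (mod 17); (11|17)=-1, (13|17)=+1; sign (−1)^0·-1^0·+1^1 = +1.
(a,b)_13: α=1, u≡6; β=1, v≡7 (mod 13); (6|13)=-1, (7|13)=-1; sign (−1)^0·-1^1·-1^1 = +1.
(92378, 19019 / ℚ) ramifies at {2, 7}: a division algebra.

[2, 7]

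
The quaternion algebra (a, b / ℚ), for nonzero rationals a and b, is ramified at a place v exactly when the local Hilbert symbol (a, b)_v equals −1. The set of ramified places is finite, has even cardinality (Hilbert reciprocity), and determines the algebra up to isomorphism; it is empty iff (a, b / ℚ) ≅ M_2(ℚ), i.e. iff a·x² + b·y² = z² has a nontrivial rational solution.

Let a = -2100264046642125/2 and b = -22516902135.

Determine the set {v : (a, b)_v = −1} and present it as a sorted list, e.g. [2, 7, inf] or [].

[5, 7, 13, inf]

(a, b) ≡ (-27370, -1042015) mod (ℚ^×)²; places V = {2, 3, 5, 7, 13, 17, 23, 41, ∞}.
(a,b)_7: α=5, u≡6; β=4, v≡3 (mod 7); (6|7)=-1, (3|7)=-1; sign (−1)^0·-1^4·-1^5 = -1.
(a,b)_13: α=2, u≡2; β=1, v≡9 (mod 13); (2|13)=-1, (9|13)=+1; sign (−1)^0·-1^1·+1^2 = -1.
(a,b)_3: α=2, u≡2; β=2, v≡2 (mod 3); (2|3)=-1, (2|3)=-1; sign (−1)^0·-1^2·-1^2 = +1.
(a,b)_23: α=1, u≡1; β=1, v≡14 (mod 23); (1|23)=+1, (14|23)=-1; sign (−1)^1·+1^1·-1^1 = +1.
(a,b)_17: α=1, u≡6; β=1, v≡14 (mod 17); (6|17)=-1, (14|17)=-1; sign (−1)^0·-1^1·-1^1 = +1.
(a,b)_41: α=2, u≡18; β=1, v≡10 (mod 41); (18|41)=+1, (10|41)=+1; sign (−1)^0·+1^1·+1^2 = +1.
(a,b)_2: α=-1, β=0; u≡3, v≡1 (mod 8); ε(u)ε(v)=1·0, αω(v)=-1·0, βω(u)=0·1; sum ≡ 0  ⇒  +1.
(a,b)_5: α=3, u≡4; β=1, v≡3 (mod 5); (4|5)=+1, (3|5)=-1; sign (−1)^0·+1^1·-1^3 = -1.
(a,b)_∞: sgn(-27370)=−, sgn(-1042015)=−, so -1.
(-27370, -1042015 / ℚ) ramifies at {5, 7, 13, ∞}: a division algebra.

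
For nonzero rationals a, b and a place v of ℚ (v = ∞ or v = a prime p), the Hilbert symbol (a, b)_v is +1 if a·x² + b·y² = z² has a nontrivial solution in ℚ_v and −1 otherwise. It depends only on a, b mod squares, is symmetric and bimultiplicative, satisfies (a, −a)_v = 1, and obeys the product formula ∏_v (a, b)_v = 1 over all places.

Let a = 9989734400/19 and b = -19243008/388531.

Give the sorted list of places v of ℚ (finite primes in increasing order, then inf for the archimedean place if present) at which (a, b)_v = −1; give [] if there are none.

[19, 29]

Mod squares: a ≡ 551, b ≡ -1102. Check v ∈ {∞, 2, 3, 5, 11, 13, 19, 29}.
v=2: v_2(a)=14, v_2(b)=13; units ≡ 7, 1 (mod 8); ε·ε+αω+βω = 1·0+14·0+13·0 ≡ 0  ⇒  (a,b)_2 = +1.
v=11: a=11^0·(≡1), b=11^-2·(≡4) mod 11; (1|11)=+1, (4|11)=+1; (−1)^{0·-2·5}·(+1)^-2·(+1)^0 = +1.
v=∞: 551 > 0 and -1102 < 0  ⇒  (a,b)_∞ = +1.
v=3: a=3^0·(≡2), b=3^4·(≡2) mod 3; (2|3)=-1, (2|3)=-1; (−1)^{0·4·1}·(-1)^4·(-1)^0 = +1.
v=13: a=13^0·(≡8), b=13^-2·(≡9) mod 13; (8|13)=-1, (9|13)=+1; (−1)^{0·-2·6}·(-1)^-2·(+1)^0 = +1.
v=19: a=19^-1·(≡14), b=19^-1·(≡8) mod 19; (14|19)=-1, (8|19)=-1; (−1)^{-1·-1·9}·(-1)^-1·(-1)^-1 = -1.
v=5: a=5^2·(≡4), b=5^0·(≡2) mod 5; (4|5)=+1, (2|5)=-1; (−1)^{2·0·2}·(+1)^0·(-1)^2 = +1.
v=29: a=29^3·(≡17), b=29^1·(≡24) mod 29; (17|29)=-1, (24|29)=+1; (−1)^{3·1·14}·(-1)^1·(+1)^3 = -1.
(551, -1102 / ℚ) ramifies at {19, 29}: a division algebra.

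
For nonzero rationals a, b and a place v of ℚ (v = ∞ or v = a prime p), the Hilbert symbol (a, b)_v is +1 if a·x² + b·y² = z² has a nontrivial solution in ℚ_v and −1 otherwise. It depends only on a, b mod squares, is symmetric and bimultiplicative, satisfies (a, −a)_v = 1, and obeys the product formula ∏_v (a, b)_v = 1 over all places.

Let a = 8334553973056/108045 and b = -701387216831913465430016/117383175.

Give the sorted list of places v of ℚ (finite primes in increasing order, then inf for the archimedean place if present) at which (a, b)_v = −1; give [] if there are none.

(a, b) ≡ (2344505, -4403) mod (ℚ^×)²; places V = {2, 3, 5, 7, 11, 13, 17, 19, 23, 29, 31, 37, ∞}.
(a,b)_37: α=1, u≡30; β=3, v≡13 (mod 37); (30|37)=+1, (13|37)=-1; sign (−1)^0·+1^3·-1^1 = -1.
(a,b)_29: α=1, u≡4; β=2, v≡25 (mod 29); (4|29)=+1, (25|29)=+1; sign (−1)^0·+1^2·+1^1 = +1.
(a,b)_13: α=0, u≡6; β=-2, v≡12 (mod 13); (6|13)=-1, (12|13)=+1; sign (−1)^0·-1^-2·+1^0 = +1.
(a,b)_17: α=2, u≡2; β=1, v≡9 (mod 17); (2|17)=+1, (9|17)=+1; sign (−1)^0·+1^1·+1^2 = +1.
(a,b)_11: α=0, u≡1; β=2, v≡6 (mod 11); (1|11)=+1, (6|11)=-1; sign (−1)^0·+1^2·-1^0 = +1.
(a,b)_31: α=2, u≡21; β=4, v≡13 (mod 31); (21|31)=-1, (13|31)=-1; sign (−1)^0·-1^4·-1^2 = +1.
(a,b)_3: α=-2, u≡2; β=-4, v≡1 (mod 3); (2|3)=-1, (1|3)=+1; sign (−1)^0·-1^-4·+1^-2 = +1.
(a,b)_5: α=-1, u≡4; β=-2, v≡2 (mod 5); (4|5)=+1, (2|5)=-1; sign (−1)^0·+1^-2·-1^-1 = -1.
(a,b)_7: α=-4, u≡1; β=-3, v≡4 (mod 7); (1|7)=+1, (4|7)=+1; sign (−1)^0·+1^-3·+1^-4 = +1.
(a,b)_23: α=1, u≡20; β=2, v≡13 (mod 23); (20|23)=-1, (13|23)=+1; sign (−1)^0·-1^2·+1^1 = +1.
(a,b)_∞: sgn(2344505)=+, sgn(-4403)=−, so +1.
(a,b)_2: α=6, β=14; u≡1, v≡5 (mod 8); ε(u)ε(v)=0·0, αω(v)=6·1, βω(u)=14·0; sum ≡ 0  ⇒  +1.
(a,b)_19: α=1, u≡1; β=0, v≡5 (mod 19); (1|19)=+1, (5|19)=+1; sign (−1)^0·+1^0·+1^1 = +1.
Ram(2344505, -4403) = {5, 37}; no ℚ_5-point on the conic.

[5, 37]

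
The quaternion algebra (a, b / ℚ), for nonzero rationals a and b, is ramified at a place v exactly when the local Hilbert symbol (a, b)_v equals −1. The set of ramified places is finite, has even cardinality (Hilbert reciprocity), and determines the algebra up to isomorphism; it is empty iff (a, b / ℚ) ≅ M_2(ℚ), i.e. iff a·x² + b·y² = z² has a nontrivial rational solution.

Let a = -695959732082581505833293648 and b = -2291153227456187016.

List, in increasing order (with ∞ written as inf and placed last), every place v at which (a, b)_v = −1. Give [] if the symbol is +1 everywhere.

[23, 31, 37, inf]

Mod squares: a ≡ -297517, b ≡ -1426. Check v ∈ {∞, 2, 3, 11, 13, 17, 19, 23, 31, 37, 43}.
v=3: a=3^2·(≡2), b=3^2·(≡2) mod 3; (2|3)=-1, (2|3)=-1; (−1)^{2·2·1}·(-1)^2·(-1)^2 = +1.
v=17: a=17^3·(≡4), b=17^2·(≡15) mod 17; (4|17)=+1, (15|17)=+1; (−1)^{3·2·8}·(+1)^2·(+1)^3 = +1.
v=19: a=19^2·(≡5), b=19^2·(≡18) mod 19; (5|19)=+1, (18|19)=-1; (−1)^{2·2·9}·(+1)^2·(-1)^2 = +1.
v=13: a=13^0·(≡1), b=13^2·(≡9) mod 13; (1|13)=+1, (9|13)=+1; (−1)^{0·2·6}·(+1)^2·(+1)^0 = +1.
v=23: a=23^2·(≡14), b=23^1·(≡10) mod 23; (14|23)=-1, (10|23)=-1; (−1)^{2·1·11}·(-1)^1·(-1)^2 = -1.
v=2: v_2(a)=4, v_2(b)=3; units ≡ 3, 7 (mod 8); ε·ε+αω+βω = 1·1+4·0+3·1 ≡ 0  ⇒  (a,b)_2 = +1.
v=43: a=43^3·(≡13), b=43^2·(≡10) mod 43; (13|43)=+1, (10|43)=+1; (−1)^{3·2·21}·(+1)^2·(+1)^3 = +1.
v=31: a=31^2·(≡17), b=31^1·(≡20) mod 31; (17|31)=-1, (20|31)=+1; (−1)^{2·1·15}·(-1)^1·(+1)^2 = -1.
v=11: a=11^3·(≡2), b=11^0·(≡1) mod 11; (2|11)=-1, (1|11)=+1; (−1)^{3·0·5}·(-1)^0·(+1)^3 = +1.
v=37: a=37^3·(≡10), b=37^2·(≡32) mod 37; (10|37)=+1, (32|37)=-1; (−1)^{3·2·18}·(+1)^2·(-1)^3 = -1.
v=∞: -297517 < 0 and -1426 < 0  ⇒  (a,b)_∞ = -1.
|Ram(-297517, -1426)| = 4, even; anisotropic at {23, 31, 37, ∞}.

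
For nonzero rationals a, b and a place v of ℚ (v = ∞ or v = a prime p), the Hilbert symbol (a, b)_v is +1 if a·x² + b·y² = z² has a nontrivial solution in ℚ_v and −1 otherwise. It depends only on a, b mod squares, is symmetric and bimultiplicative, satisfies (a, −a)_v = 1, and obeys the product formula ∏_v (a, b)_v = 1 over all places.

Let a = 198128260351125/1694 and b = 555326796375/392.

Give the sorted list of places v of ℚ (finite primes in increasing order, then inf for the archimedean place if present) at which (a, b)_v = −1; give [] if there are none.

(a, b) ≡ (1195670, 8990) mod (ℚ^×)²; places V = {2, 3, 5, 7, 11, 13, 19, 29, 31, ∞}.
(a,b)_7: α=-1, u≡5; β=-2, v≡1 (mod 7); (5|7)=-1, (1|7)=+1; sign (−1)^0·-1^-2·+1^-1 = +1.
(a,b)_∞: sgn(1195670)=+, sgn(8990)=+, so +1.
(a,b)_5: α=3, u≡1; β=3, v≡3 (mod 5); (1|5)=+1, (3|5)=-1; sign (−1)^0·+1^3·-1^3 = -1.
(a,b)_2: α=-1, β=-3; u≡3, v≡7 (mod 8); ε(u)ε(v)=1·1, αω(v)=-1·0, βω(u)=-3·1; sum ≡ 0  ⇒  +1.
(a,b)_3: α=2, u≡2; β=4, v≡2 (mod 3); (2|3)=-1, (2|3)=-1; sign (−1)^0·-1^4·-1^2 = +1.
(a,b)_19: α=3, u≡13; β=2, v≡2 (mod 19); (13|19)=-1, (2|19)=-1; sign (−1)^0·-1^2·-1^3 = -1.
(a,b)_13: α=4, u≡2; β=2, v≡6 (mod 13); (2|13)=-1, (6|13)=-1; sign (−1)^0·-1^2·-1^4 = +1.
(a,b)_29: α=1, u≡2; β=1, v≡4 (mod 29); (2|29)=-1, (4|29)=+1; sign (−1)^0·-1^1·+1^1 = -1.
(a,b)_11: α=-2, u≡9; β=0, v≡3 (mod 11); (9|11)=+1, (3|11)=+1; sign (−1)^0·+1^0·+1^-2 = +1.
(a,b)_31: α=1, u≡21; β=1, v≡26 (mod 31); (21|31)=-1, (26|31)=-1; sign (−1)^1·-1^1·-1^1 = -1.
Ram(1195670, 8990) = {5, 19, 29, 31}; no ℚ_5-point on the conic.

[5, 19, 29, 31]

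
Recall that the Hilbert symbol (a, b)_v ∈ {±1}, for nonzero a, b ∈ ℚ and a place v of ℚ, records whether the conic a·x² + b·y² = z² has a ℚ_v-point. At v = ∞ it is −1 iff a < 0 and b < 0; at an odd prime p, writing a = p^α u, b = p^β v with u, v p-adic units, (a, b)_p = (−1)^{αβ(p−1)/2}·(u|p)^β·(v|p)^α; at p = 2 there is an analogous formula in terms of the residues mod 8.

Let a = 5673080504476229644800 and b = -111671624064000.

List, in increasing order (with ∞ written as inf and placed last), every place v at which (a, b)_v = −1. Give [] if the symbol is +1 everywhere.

[5, 11]

Mod squares: a ≡ 2002, b ≡ -15015. Check v ∈ {∞, 2, 3, 5, 7, 11, 13}.
v=∞: 2002 > 0 and -15015 < 0  ⇒  (a,b)_∞ = +1.
v=2: v_2(a)=9, v_2(b)=10; units ≡ 1, 1 (mod 8); ε·ε+αω+βω = 0·0+9·0+10·0 ≡ 0  ⇒  (a,b)_2 = +1.
v=7: a=7^7·(≡5), b=7^5·(≡1) mod 7; (5|7)=-1, (1|7)=+1; (−1)^{7·5·3}·(-1)^5·(+1)^7 = +1.
v=3: a=3^2·(≡1), b=3^1·(≡2) mod 3; (1|3)=+1, (2|3)=-1; (−1)^{2·1·1}·(+1)^1·(-1)^2 = +1.
v=13: a=13^5·(≡8), b=13^1·(≡8) mod 13; (8|13)=-1, (8|13)=-1; (−1)^{5·1·6}·(-1)^1·(-1)^5 = +1.
v=5: a=5^2·(≡2), b=5^3·(≡3) mod 5; (2|5)=-1, (3|5)=-1; (−1)^{2·3·2}·(-1)^3·(-1)^2 = -1.
v=11: a=11^5·(≡7), b=11^3·(≡2) mod 11; (7|11)=-1, (2|11)=-1; (−1)^{5·3·5}·(-1)^3·(-1)^5 = -1.
|Ram(2002, -15015)| = 2, even; anisotropic at {5, 11}.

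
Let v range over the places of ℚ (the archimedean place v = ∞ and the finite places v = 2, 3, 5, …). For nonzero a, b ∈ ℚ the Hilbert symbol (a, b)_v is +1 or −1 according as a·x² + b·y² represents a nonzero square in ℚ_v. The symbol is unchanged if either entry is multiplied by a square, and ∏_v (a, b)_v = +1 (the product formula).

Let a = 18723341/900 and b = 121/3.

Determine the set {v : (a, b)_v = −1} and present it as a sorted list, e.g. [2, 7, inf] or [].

(a, b) ≡ (2261, 3) mod (ℚ^×)²; places V = {2, 3, 5, 7, 11, 13, 17, 19, ∞}.
(a,b)_11: α=0, u≡6; β=2, v≡4 (mod 11); (6|11)=-1, (4|11)=+1; sign (−1)^0·-1^2·+1^0 = +1.
(a,b)_5: α=-2, u≡1; β=0, v≡2 (mod 5); (1|5)=+1, (2|5)=-1; sign (−1)^0·+1^0·-1^-2 = +1.
(a,b)_17: α=1, u≡6; β=0, v≡12 (mod 17); (6|17)=-1, (12|17)=-1; sign (−1)^0·-1^0·-1^1 = -1.
(a,b)_2: α=-2, β=0; u≡5, v≡3 (mod 8); ε(u)ε(v)=0·1, αω(v)=-2·1, βω(u)=0·1; sum ≡ 0  ⇒  +1.
(a,b)_3: α=-2, u≡2; β=-1, v≡1 (mod 3); (2|3)=-1, (1|3)=+1; sign (−1)^0·-1^-1·+1^-2 = -1.
(a,b)_∞: sgn(2261)=+, sgn(3)=+, so +1.
(a,b)_19: α=1, u≡6; β=0, v≡15 (mod 19); (6|19)=+1, (15|19)=-1; sign (−1)^0·+1^0·-1^1 = -1.
(a,b)_7: α=3, u≡2; β=0, v≡3 (mod 7); (2|7)=+1, (3|7)=-1; sign (−1)^0·+1^0·-1^3 = -1.
(a,b)_13: α=2, u≡1; β=0, v≡10 (mod 13); (1|13)=+1, (10|13)=+1; sign (−1)^0·+1^0·+1^2 = +1.
(2261, 3 / ℚ) ramifies at {3, 7, 17, 19}: a division algebra.

[3, 7, 17, 19]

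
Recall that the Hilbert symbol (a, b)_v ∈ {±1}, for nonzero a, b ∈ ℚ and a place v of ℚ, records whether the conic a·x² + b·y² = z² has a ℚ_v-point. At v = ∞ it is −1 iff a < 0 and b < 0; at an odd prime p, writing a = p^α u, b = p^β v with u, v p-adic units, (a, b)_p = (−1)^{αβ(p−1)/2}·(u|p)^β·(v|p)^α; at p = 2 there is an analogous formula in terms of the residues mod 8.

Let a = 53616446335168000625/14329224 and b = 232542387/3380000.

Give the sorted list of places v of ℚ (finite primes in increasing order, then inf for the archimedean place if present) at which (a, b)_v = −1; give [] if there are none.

(a, b) ≡ (114114, 1254) mod (ℚ^×)²; places V = {2, 3, 5, 7, 11, 13, 19, 29, 31, 53, 59, ∞}.
(a,b)_31: α=2, u≡22; β=0, v≡9 (mod 31); (22|31)=-1, (9|31)=+1; sign (−1)^0·-1^0·+1^2 = +1.
(a,b)_2: α=-3, β=-5; u≡1, v≡3 (mod 8); ε(u)ε(v)=0·1, αω(v)=-3·1, βω(u)=-5·0; sum ≡ 1  ⇒  -1.
(a,b)_59: α=2, u≡50; β=0, v≡25 (mod 59); (50|59)=-1, (25|59)=+1; sign (−1)^0·-1^0·+1^2 = +1.
(a,b)_19: α=3, u≡13; β=1, v≡1 (mod 19); (13|19)=-1, (1|19)=+1; sign (−1)^1·-1^1·+1^3 = +1.
(a,b)_13: α=-1, u≡4; β=-2, v≡2 (mod 13); (4|13)=+1, (2|13)=-1; sign (−1)^0·+1^-2·-1^-1 = -1.
(a,b)_53: α=2, u≡3; β=0, v≡26 (mod 53); (3|53)=-1, (26|53)=-1; sign (−1)^0·-1^0·-1^2 = +1.
(a,b)_7: α=-1, u≡5; β=2, v≡1 (mod 7); (5|7)=-1, (1|7)=+1; sign (−1)^0·-1^2·+1^-1 = +1.
(a,b)_11: α=3, u≡1; β=1, v≡4 (mod 11); (1|11)=+1, (4|11)=+1; sign (−1)^1·+1^1·+1^3 = -1.
(a,b)_3: α=-9, u≡1; β=3, v≡1 (mod 3); (1|3)=+1, (1|3)=+1; sign (−1)^1·+1^3·+1^-9 = -1.
(a,b)_29: α=0, u≡13; β=2, v≡1 (mod 29); (13|29)=+1, (1|29)=+1; sign (−1)^0·+1^2·+1^0 = +1.
(a,b)_5: α=4, u≡4; β=-4, v≡4 (mod 5); (4|5)=+1, (4|5)=+1; sign (−1)^0·+1^-4·+1^4 = +1.
(a,b)_∞: sgn(114114)=+, sgn(1254)=+, so +1.
Ram(114114, 1254) = {2, 3, 11, 13}; no ℚ_2-point on the conic.

[2, 3, 11, 13]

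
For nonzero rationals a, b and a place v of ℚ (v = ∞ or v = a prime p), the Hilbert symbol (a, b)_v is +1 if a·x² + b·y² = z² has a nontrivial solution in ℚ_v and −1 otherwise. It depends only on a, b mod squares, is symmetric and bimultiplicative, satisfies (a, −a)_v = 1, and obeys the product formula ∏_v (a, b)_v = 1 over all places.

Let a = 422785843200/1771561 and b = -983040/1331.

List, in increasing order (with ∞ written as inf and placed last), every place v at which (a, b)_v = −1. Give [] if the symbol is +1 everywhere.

[2, 5, 7, 11]

(a, b) ≡ (7, -165) mod (ℚ^×)²; places V = {2, 3, 5, 7, 11, ∞}.
(a,b)_5: α=2, u≡3; β=1, v≡2 (mod 5); (3|5)=-1, (2|5)=-1; sign (−1)^0·-1^1·-1^2 = -1.
(a,b)_7: α=1, u≡2; β=0, v≡5 (mod 7); (2|7)=+1, (5|7)=-1; sign (−1)^0·+1^0·-1^1 = -1.
(a,b)_3: α=2, u≡1; β=1, v≡2 (mod 3); (1|3)=+1, (2|3)=-1; sign (−1)^0·+1^1·-1^2 = +1.
(a,b)_2: α=28, β=16; u≡7, v≡3 (mod 8); ε(u)ε(v)=1·1, αω(v)=28·1, βω(u)=16·0; sum ≡ 1  ⇒  -1.
(a,b)_∞: sgn(7)=+, sgn(-165)=−, so +1.
(a,b)_11: α=-6, u≡6; β=-3, v≡8 (mod 11); (6|11)=-1, (8|11)=-1; sign (−1)^0·-1^-3·-1^-6 = -1.
Ram(7, -165) = {2, 5, 7, 11}; no ℚ_2-point on the conic.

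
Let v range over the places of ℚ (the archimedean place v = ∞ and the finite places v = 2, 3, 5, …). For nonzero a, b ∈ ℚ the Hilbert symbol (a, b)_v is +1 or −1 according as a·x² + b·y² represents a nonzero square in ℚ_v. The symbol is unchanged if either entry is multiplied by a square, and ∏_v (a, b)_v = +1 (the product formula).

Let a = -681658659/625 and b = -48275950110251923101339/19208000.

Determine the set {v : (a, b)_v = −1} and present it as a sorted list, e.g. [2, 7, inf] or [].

[11, 31, 37, inf]

(a, b) ≡ (-8415539, -42077695) mod (ℚ^×)²; places V = {2, 3, 5, 7, 11, 23, 29, 31, 37, ∞}.
(a,b)_2: α=0, β=-6; u≡5, v≡1 (mod 8); ε(u)ε(v)=0·0, αω(v)=0·0, βω(u)=-6·1; sum ≡ 0  ⇒  +1.
(a,b)_∞: sgn(-8415539)=−, sgn(-42077695)=−, so -1.
(a,b)_11: α=1, u≡9; β=3, v≡9 (mod 11); (9|11)=+1, (9|11)=+1; sign (−1)^1·+1^3·+1^1 = -1.
(a,b)_7: α=0, u≡2; β=-4, v≡3 (mod 7); (2|7)=+1, (3|7)=-1; sign (−1)^0·+1^-4·-1^0 = +1.
(a,b)_37: α=1, u≡14; β=3, v≡1 (mod 37); (14|37)=-1, (1|37)=+1; sign (−1)^0·-1^3·+1^1 = -1.
(a,b)_3: α=4, u≡1; β=4, v≡2 (mod 3); (1|3)=+1, (2|3)=-1; sign (−1)^0·+1^4·-1^4 = +1.
(a,b)_5: α=-4, u≡1; β=-3, v≡4 (mod 5); (1|5)=+1, (4|5)=+1; sign (−1)^0·+1^-3·+1^-4 = +1.
(a,b)_29: α=1, u≡10; β=3, v≡3 (mod 29); (10|29)=-1, (3|29)=-1; sign (−1)^0·-1^3·-1^1 = +1.
(a,b)_23: α=1, u≡19; β=3, v≡13 (mod 23); (19|23)=-1, (13|23)=+1; sign (−1)^1·-1^3·+1^1 = +1.
(a,b)_31: α=1, u≡11; β=3, v≡30 (mod 31); (11|31)=-1, (30|31)=-1; sign (−1)^1·-1^3·-1^1 = -1.
(-8415539, -42077695 / ℚ) ramifies at {11, 31, 37, ∞}: a division algebra.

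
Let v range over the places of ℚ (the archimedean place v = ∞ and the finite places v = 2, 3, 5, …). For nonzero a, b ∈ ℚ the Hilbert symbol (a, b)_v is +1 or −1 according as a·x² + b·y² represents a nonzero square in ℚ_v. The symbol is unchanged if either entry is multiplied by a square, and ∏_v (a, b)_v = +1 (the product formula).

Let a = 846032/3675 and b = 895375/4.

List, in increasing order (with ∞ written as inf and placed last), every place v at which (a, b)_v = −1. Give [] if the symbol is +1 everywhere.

[2, 13]

Mod squares: a ≡ 1311, b ≡ 35815. Check v ∈ {∞, 2, 3, 5, 7, 11, 13, 19, 23, 29}.
v=11: a=11^2·(≡7), b=11^0·(≡2) mod 11; (7|11)=-1, (2|11)=-1; (−1)^{2·0·5}·(-1)^0·(-1)^2 = +1.
v=23: a=23^1·(≡17), b=23^0·(≡2) mod 23; (17|23)=-1, (2|23)=+1; (−1)^{1·0·11}·(-1)^0·(+1)^1 = +1.
v=5: a=5^-2·(≡1), b=5^3·(≡2) mod 5; (1|5)=+1, (2|5)=-1; (−1)^{-2·3·2}·(+1)^3·(-1)^-2 = +1.
v=∞: 1311 > 0 and 35815 > 0  ⇒  (a,b)_∞ = +1.
v=2: v_2(a)=4, v_2(b)=-2; units ≡ 7, 7 (mod 8); ε·ε+αω+βω = 1·1+4·0+-2·0 ≡ 1  ⇒  (a,b)_2 = -1.
v=13: a=13^0·(≡2), b=13^1·(≡10) mod 13; (2|13)=-1, (10|13)=+1; (−1)^{0·1·6}·(-1)^1·(+1)^0 = -1.
v=29: a=29^0·(≡9), b=29^1·(≡12) mod 29; (9|29)=+1, (12|29)=-1; (−1)^{0·1·14}·(+1)^1·(-1)^0 = +1.
v=3: a=3^-1·(≡2), b=3^0·(≡1) mod 3; (2|3)=-1, (1|3)=+1; (−1)^{-1·0·1}·(-1)^0·(+1)^-1 = +1.
v=7: a=7^-2·(≡1), b=7^0·(≡3) mod 7; (1|7)=+1, (3|7)=-1; (−1)^{-2·0·3}·(+1)^0·(-1)^-2 = +1.
v=19: a=19^1·(≡18), b=19^1·(≡6) mod 19; (18|19)=-1, (6|19)=+1; (−1)^{1·1·9}·(-1)^1·(+1)^1 = +1.
(1311, 35815 / ℚ) ramifies at {2, 13}: a division algebra.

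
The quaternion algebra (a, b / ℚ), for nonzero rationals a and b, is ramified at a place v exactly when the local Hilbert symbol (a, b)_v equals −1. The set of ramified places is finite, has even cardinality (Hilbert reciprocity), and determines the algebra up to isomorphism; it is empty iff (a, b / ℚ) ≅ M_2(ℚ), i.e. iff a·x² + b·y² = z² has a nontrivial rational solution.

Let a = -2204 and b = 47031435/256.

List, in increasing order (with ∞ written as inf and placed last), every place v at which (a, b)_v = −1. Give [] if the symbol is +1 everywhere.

[11, 17, 19, 29]

(a, b) ≡ (-551, 64515) mod (ℚ^×)²; places V = {2, 3, 5, 11, 17, 19, 23, 29, ∞}.
(a,b)_3: α=0, u≡1; β=7, v≡1 (mod 3); (1|3)=+1, (1|3)=+1; sign (−1)^0·+1^7·+1^0 = +1.
(a,b)_5: α=0, u≡1; β=1, v≡2 (mod 5); (1|5)=+1, (2|5)=-1; sign (−1)^0·+1^1·-1^0 = +1.
(a,b)_17: α=0, u≡6; β=1, v≡9 (mod 17); (6|17)=-1, (9|17)=+1; sign (−1)^0·-1^1·+1^0 = -1.
(a,b)_2: α=2, β=-8; u≡1, v≡3 (mod 8); ε(u)ε(v)=0·1, αω(v)=2·1, βω(u)=-8·0; sum ≡ 0  ⇒  +1.
(a,b)_19: α=1, u≡17; β=0, v≡12 (mod 19); (17|19)=+1, (12|19)=-1; sign (−1)^0·+1^0·-1^1 = -1.
(a,b)_∞: sgn(-551)=−, sgn(64515)=+, so +1.
(a,b)_11: α=0, u≡7; β=1, v≡2 (mod 11); (7|11)=-1, (2|11)=-1; sign (−1)^0·-1^1·-1^0 = -1.
(a,b)_29: α=1, u≡11; β=0, v≡8 (mod 29); (11|29)=-1, (8|29)=-1; sign (−1)^0·-1^0·-1^1 = -1.
(a,b)_23: α=0, u≡4; β=1, v≡10 (mod 23); (4|23)=+1, (10|23)=-1; sign (−1)^0·+1^1·-1^0 = +1.
Ram(-551, 64515) = {11, 17, 19, 29}; no ℚ_11-point on the conic.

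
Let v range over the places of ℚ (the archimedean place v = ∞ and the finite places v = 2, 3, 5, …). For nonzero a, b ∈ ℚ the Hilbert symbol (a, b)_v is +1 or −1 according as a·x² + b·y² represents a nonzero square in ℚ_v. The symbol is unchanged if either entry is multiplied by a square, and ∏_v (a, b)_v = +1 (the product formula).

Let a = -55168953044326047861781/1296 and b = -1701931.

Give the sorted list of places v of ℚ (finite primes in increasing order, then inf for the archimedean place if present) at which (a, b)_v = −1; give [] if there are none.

[11, 23, 31, inf]

Mod squares: a ≡ -54901, b ≡ -1771. Check v ∈ {∞, 2, 3, 7, 11, 19, 23, 31}.
v=3: a=3^-4·(≡2), b=3^0·(≡2) mod 3; (2|3)=-1, (2|3)=-1; (−1)^{-4·0·1}·(-1)^0·(-1)^-4 = +1.
v=23: a=23^3·(≡17), b=23^1·(≡17) mod 23; (17|23)=-1, (17|23)=-1; (−1)^{3·1·11}·(-1)^1·(-1)^3 = -1.
v=∞: -54901 < 0 and -1771 < 0  ⇒  (a,b)_∞ = -1.
v=19: a=19^2·(≡17), b=19^0·(≡13) mod 19; (17|19)=+1, (13|19)=-1; (−1)^{2·0·9}·(+1)^0·(-1)^2 = +1.
v=2: v_2(a)=-4, v_2(b)=0; units ≡ 3, 5 (mod 8); ε·ε+αω+βω = 1·0+-4·1+0·1 ≡ 0  ⇒  (a,b)_2 = +1.
v=31: a=31^7·(≡17), b=31^2·(≡27) mod 31; (17|31)=-1, (27|31)=-1; (−1)^{7·2·15}·(-1)^2·(-1)^7 = -1.
v=11: a=11^3·(≡3), b=11^1·(≡5) mod 11; (3|11)=+1, (5|11)=+1; (−1)^{3·1·5}·(+1)^1·(+1)^3 = -1.
v=7: a=7^3·(≡2), b=7^1·(≡5) mod 7; (2|7)=+1, (5|7)=-1; (−1)^{3·1·3}·(+1)^1·(-1)^3 = +1.
(-54901, -1771 / ℚ) ramifies at {11, 23, 31, ∞}: a division algebra.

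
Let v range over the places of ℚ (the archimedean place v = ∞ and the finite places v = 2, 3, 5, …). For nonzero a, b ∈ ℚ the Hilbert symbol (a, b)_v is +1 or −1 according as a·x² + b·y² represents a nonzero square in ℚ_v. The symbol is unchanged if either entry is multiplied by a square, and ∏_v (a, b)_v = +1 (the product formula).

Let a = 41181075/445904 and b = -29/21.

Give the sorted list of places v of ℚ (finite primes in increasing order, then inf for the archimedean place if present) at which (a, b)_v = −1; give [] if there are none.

[2, 7]

(a, b) ≡ (87, -609) mod (ℚ^×)²; places V = {2, 3, 5, 7, 13, 19, 29, 31, ∞}.
(a,b)_5: α=2, u≡2; β=0, v≡1 (mod 5); (2|5)=-1, (1|5)=+1; sign (−1)^0·-1^0·+1^2 = +1.
(a,b)_19: α=2, u≡11; β=0, v≡14 (mod 19); (11|19)=+1, (14|19)=-1; sign (−1)^0·+1^0·-1^2 = +1.
(a,b)_29: α=-1, u≡10; β=1, v≡11 (mod 29); (10|29)=-1, (11|29)=-1; sign (−1)^0·-1^1·-1^-1 = +1.
(a,b)_13: α=2, u≡4; β=0, v≡11 (mod 13); (4|13)=+1, (11|13)=-1; sign (−1)^0·+1^0·-1^2 = +1.
(a,b)_3: α=3, u≡2; β=-1, v≡1 (mod 3); (2|3)=-1, (1|3)=+1; sign (−1)^1·-1^-1·+1^3 = +1.
(a,b)_7: α=0, u≡3; β=-1, v≡2 (mod 7); (3|7)=-1, (2|7)=+1; sign (−1)^0·-1^-1·+1^0 = -1.
(a,b)_2: α=-4, β=0; u≡7, v≡7 (mod 8); ε(u)ε(v)=1·1, αω(v)=-4·0, βω(u)=0·0; sum ≡ 1  ⇒  -1.
(a,b)_∞: sgn(87)=+, sgn(-609)=−, so +1.
(a,b)_31: α=-2, u≡7; β=0, v≡6 (mod 31); (7|31)=+1, (6|31)=-1; sign (−1)^0·+1^0·-1^-2 = +1.
(87, -609 / ℚ) ramifies at {2, 7}: a division algebra.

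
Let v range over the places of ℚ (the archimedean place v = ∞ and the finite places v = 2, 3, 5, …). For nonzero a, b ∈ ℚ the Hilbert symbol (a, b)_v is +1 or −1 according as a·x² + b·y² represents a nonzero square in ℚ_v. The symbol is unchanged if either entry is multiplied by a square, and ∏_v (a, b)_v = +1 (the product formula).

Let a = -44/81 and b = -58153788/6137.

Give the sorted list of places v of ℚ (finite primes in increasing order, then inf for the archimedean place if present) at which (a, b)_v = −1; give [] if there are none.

[17, inf]

(a, b) ≡ (-11, -6919) mod (ℚ^×)²; places V = {2, 3, 7, 11, 17, 19, 37, ∞}.
(a,b)_19: α=0, u≡14; β=-2, v≡16 (mod 19); (14|19)=-1, (16|19)=+1; sign (−1)^0·-1^-2·+1^0 = +1.
(a,b)_11: α=1, u≡10; β=1, v≡9 (mod 11); (10|11)=-1, (9|11)=+1; sign (−1)^1·-1^1·+1^1 = +1.
(a,b)_3: α=-4, u≡1; β=6, v≡2 (mod 3); (1|3)=+1, (2|3)=-1; sign (−1)^0·+1^6·-1^-4 = +1.
(a,b)_2: α=2, β=2; u≡5, v≡1 (mod 8); ε(u)ε(v)=0·0, αω(v)=2·0, βω(u)=2·1; sum ≡ 0  ⇒  +1.
(a,b)_7: α=0, u≡3; β=2, v≡2 (mod 7); (3|7)=-1, (2|7)=+1; sign (−1)^0·-1^2·+1^0 = +1.
(a,b)_37: α=0, u≡36; β=1, v≡15 (mod 37); (36|37)=+1, (15|37)=-1; sign (−1)^0·+1^1·-1^0 = +1.
(a,b)_17: α=0, u≡11; β=-1, v≡4 (mod 17); (11|17)=-1, (4|17)=+1; sign (−1)^0·-1^-1·+1^0 = -1.
(a,b)_∞: sgn(-11)=−, sgn(-6919)=−, so -1.
Ram(-11, -6919) = {17, ∞}; no ℚ_17-point on the conic.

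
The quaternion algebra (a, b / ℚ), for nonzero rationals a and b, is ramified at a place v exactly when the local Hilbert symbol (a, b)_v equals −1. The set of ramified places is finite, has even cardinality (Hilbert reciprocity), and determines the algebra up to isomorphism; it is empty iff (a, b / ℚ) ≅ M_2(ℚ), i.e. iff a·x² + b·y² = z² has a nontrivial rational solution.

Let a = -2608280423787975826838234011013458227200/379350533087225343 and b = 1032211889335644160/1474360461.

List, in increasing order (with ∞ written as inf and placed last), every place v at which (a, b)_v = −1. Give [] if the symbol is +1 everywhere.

(a, b) ≡ (-37961, 15477735) mod (ℚ^×)²; places V = {2, 3, 5, 7, 11, 13, 17, 19, 23, 29, 41, 43, ∞}.
(a,b)_41: α=8, u≡9; β=4, v≡7 (mod 41); (9|41)=+1, (7|41)=-1; sign (−1)^0·+1^4·-1^8 = +1.
(a,b)_2: α=12, β=12; u≡7, v≡7 (mod 8); ε(u)ε(v)=1·1, αω(v)=12·0, βω(u)=12·0; sum ≡ 1  ⇒  -1.
(a,b)_17: α=3, u≡5; β=1, v≡6 (mod 17); (5|17)=-1, (6|17)=-1; sign (−1)^0·-1^1·-1^3 = +1.
(a,b)_11: α=5, u≡1; β=2, v≡5 (mod 11); (1|11)=+1, (5|11)=+1; sign (−1)^0·+1^2·+1^5 = +1.
(a,b)_3: α=-12, u≡1; β=-5, v≡1 (mod 3); (1|3)=+1, (1|3)=+1; sign (−1)^0·+1^-5·+1^-12 = +1.
(a,b)_29: α=3, u≡9; β=1, v≡7 (mod 29); (9|29)=+1, (7|29)=+1; sign (−1)^0·+1^1·+1^3 = +1.
(a,b)_19: α=-2, u≡6; β=-2, v≡14 (mod 19); (6|19)=+1, (14|19)=-1; sign (−1)^0·+1^-2·-1^-2 = +1.
(a,b)_∞: sgn(-37961)=−, sgn(15477735)=+, so +1.
(a,b)_7: α=-11, u≡1; β=-5, v≡4 (mod 7); (1|7)=+1, (4|7)=+1; sign (−1)^1·+1^-5·+1^-11 = -1.
(a,b)_23: α=2, u≡13; β=1, v≡21 (mod 23); (13|23)=+1, (21|23)=-1; sign (−1)^0·+1^1·-1^2 = +1.
(a,b)_13: α=2, u≡4; β=1, v≡12 (mod 13); (4|13)=+1, (12|13)=+1; sign (−1)^0·+1^1·+1^2 = +1.
(a,b)_43: α=2, u≡18; β=0, v≡41 (mod 43); (18|43)=-1, (41|43)=+1; sign (−1)^0·-1^0·+1^2 = +1.
(a,b)_5: α=2, u≡4; β=1, v≡2 (mod 5); (4|5)=+1, (2|5)=-1; sign (−1)^0·+1^1·-1^2 = +1.
Ram(-37961, 15477735) = {2, 7}; no ℚ_2-point on the conic.

[2, 7]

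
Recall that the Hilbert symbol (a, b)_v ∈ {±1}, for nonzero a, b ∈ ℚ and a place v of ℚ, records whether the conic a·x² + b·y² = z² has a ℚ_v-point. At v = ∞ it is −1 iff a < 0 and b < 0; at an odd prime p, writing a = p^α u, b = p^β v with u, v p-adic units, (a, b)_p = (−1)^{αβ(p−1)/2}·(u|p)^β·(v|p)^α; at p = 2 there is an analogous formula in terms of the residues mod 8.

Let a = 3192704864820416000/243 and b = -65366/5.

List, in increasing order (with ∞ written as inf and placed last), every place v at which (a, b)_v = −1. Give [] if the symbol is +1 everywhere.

(a, b) ≡ (3999930, -6670) mod (ℚ^×)²; places V = {2, 3, 5, 7, 11, 17, 23, 29, 31, ∞}.
(a,b)_17: α=1, u≡14; β=0, v≡10 (mod 17); (14|17)=-1, (10|17)=-1; sign (−1)^0·-1^0·-1^1 = -1.
(a,b)_31: α=1, u≡7; β=0, v≡15 (mod 31); (7|31)=+1, (15|31)=-1; sign (−1)^0·+1^0·-1^1 = -1.
(a,b)_23: α=3, u≡21; β=1, v≡2 (mod 23); (21|23)=-1, (2|23)=+1; sign (−1)^1·-1^1·+1^3 = +1.
(a,b)_11: α=1, u≡5; β=0, v≡8 (mod 11); (5|11)=+1, (8|11)=-1; sign (−1)^0·+1^0·-1^1 = -1.
(a,b)_29: α=4, u≡21; β=1, v≡19 (mod 29); (21|29)=-1, (19|29)=-1; sign (−1)^0·-1^1·-1^4 = -1.
(a,b)_3: α=-5, u≡2; β=0, v≡2 (mod 3); (2|3)=-1, (2|3)=-1; sign (−1)^0·-1^0·-1^-5 = -1.
(a,b)_∞: sgn(3999930)=+, sgn(-6670)=−, so +1.
(a,b)_2: α=9, β=1; u≡5, v≡1 (mod 8); ε(u)ε(v)=0·0, αω(v)=9·0, βω(u)=1·1; sum ≡ 1  ⇒  -1.
(a,b)_7: α=0, u≡4; β=2, v≡2 (mod 7); (4|7)=+1, (2|7)=+1; sign (−1)^0·+1^2·+1^0 = +1.
(a,b)_5: α=3, u≡1; β=-1, v≡4 (mod 5); (1|5)=+1, (4|5)=+1; sign (−1)^0·+1^-1·+1^3 = +1.
(3999930, -6670 / ℚ) ramifies at {2, 3, 11, 17, 29, 31}: a division algebra.

[2, 3, 11, 17, 29, 31]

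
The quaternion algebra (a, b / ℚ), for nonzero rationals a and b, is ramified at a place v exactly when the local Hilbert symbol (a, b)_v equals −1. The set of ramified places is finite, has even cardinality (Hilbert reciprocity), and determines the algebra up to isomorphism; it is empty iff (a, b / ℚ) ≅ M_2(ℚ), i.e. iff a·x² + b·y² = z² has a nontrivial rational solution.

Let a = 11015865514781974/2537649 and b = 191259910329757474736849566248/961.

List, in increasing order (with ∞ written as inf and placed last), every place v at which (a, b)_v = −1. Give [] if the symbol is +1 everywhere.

(a, b) ≡ (60214, 190762) mod (ℚ^×)²; places V = {2, 3, 7, 11, 13, 17, 23, 29, 31, 43, 59, ∞}.
(a,b)_∞: sgn(60214)=+, sgn(190762)=+, so +1.
(a,b)_3: α=-6, u≡1; β=4, v≡1 (mod 3); (1|3)=+1, (1|3)=+1; sign (−1)^0·+1^4·+1^-6 = +1.
(a,b)_59: α=-2, u≡58; β=0, v≡9 (mod 59); (58|59)=-1, (9|59)=+1; sign (−1)^0·-1^0·+1^-2 = +1.
(a,b)_17: α=1, u≡5; β=2, v≡3 (mod 17); (5|17)=-1, (3|17)=-1; sign (−1)^0·-1^2·-1^1 = -1.
(a,b)_11: α=1, u≡2; β=3, v≡7 (mod 11); (2|11)=-1, (7|11)=-1; sign (−1)^1·-1^3·-1^1 = -1.
(a,b)_43: α=2, u≡41; β=0, v≡23 (mod 43); (41|43)=+1, (23|43)=+1; sign (−1)^0·+1^0·+1^2 = +1.
(a,b)_13: α=0, u≡8; β=7, v≡4 (mod 13); (8|13)=-1, (4|13)=+1; sign (−1)^0·-1^7·+1^0 = -1.
(a,b)_23: α=1, u≡17; β=3, v≡15 (mod 23); (17|23)=-1, (15|23)=-1; sign (−1)^1·-1^3·-1^1 = -1.
(a,b)_31: α=0, u≡6; β=-2, v≡7 (mod 31); (6|31)=-1, (7|31)=+1; sign (−1)^0·-1^-2·+1^0 = +1.
(a,b)_7: α=7, u≡3; β=2, v≡3 (mod 7); (3|7)=-1, (3|7)=-1; sign (−1)^0·-1^2·-1^7 = -1.
(a,b)_2: α=1, β=3; u≡3, v≡5 (mod 8); ε(u)ε(v)=1·0, αω(v)=1·1, βω(u)=3·1; sum ≡ 0  ⇒  +1.
(a,b)_29: α=2, u≡12; β=5, v≡7 (mod 29); (12|29)=-1, (7|29)=+1; sign (−1)^0·-1^5·+1^2 = -1.
(60214, 190762 / ℚ) ramifies at {7, 11, 13, 17, 23, 29}: a division algebra.

[7, 11, 13, 17, 23, 29]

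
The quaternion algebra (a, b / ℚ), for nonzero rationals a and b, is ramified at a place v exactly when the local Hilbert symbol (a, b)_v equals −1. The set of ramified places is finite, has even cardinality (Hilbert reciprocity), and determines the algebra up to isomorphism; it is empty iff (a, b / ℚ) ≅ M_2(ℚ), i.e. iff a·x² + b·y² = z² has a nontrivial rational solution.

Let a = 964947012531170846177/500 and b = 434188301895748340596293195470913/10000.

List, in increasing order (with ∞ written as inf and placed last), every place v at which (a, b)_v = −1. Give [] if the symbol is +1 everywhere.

[5, 13, 17, 19]

(a, b) ≡ (19285, 29393) mod (ℚ^×)²; places V = {2, 3, 5, 7, 11, 13, 17, 19, 29, ∞}.
(a,b)_19: α=3, u≡18; β=5, v≡18 (mod 19); (18|19)=-1, (18|19)=-1; sign (−1)^1·-1^5·-1^3 = -1.
(a,b)_2: α=-2, β=-4; u≡5, v≡1 (mod 8); ε(u)ε(v)=0·0, αω(v)=-2·0, βω(u)=-4·1; sum ≡ 0  ⇒  +1.
(a,b)_17: α=4, u≡3; β=5, v≡12 (mod 17); (3|17)=-1, (12|17)=-1; sign (−1)^0·-1^5·-1^4 = -1.
(a,b)_29: α=1, u≡2; β=2, v≡13 (mod 29); (2|29)=-1, (13|29)=+1; sign (−1)^0·-1^2·+1^1 = +1.
(a,b)_∞: sgn(19285)=+, sgn(29393)=+, so +1.
(a,b)_3: α=0, u≡1; β=4, v≡2 (mod 3); (1|3)=+1, (2|3)=-1; sign (−1)^0·+1^4·-1^0 = +1.
(a,b)_7: α=5, u≡2; β=9, v≡5 (mod 7); (2|7)=+1, (5|7)=-1; sign (−1)^1·+1^9·-1^5 = +1.
(a,b)_13: α=4, u≡11; β=5, v≡1 (mod 13); (11|13)=-1, (1|13)=+1; sign (−1)^0·-1^5·+1^4 = -1.
(a,b)_5: α=-3, u≡3; β=-4, v≡3 (mod 5); (3|5)=-1, (3|5)=-1; sign (−1)^0·-1^-4·-1^-3 = -1.
(a,b)_11: α=2, u≡7; β=2, v≡5 (mod 11); (7|11)=-1, (5|11)=+1; sign (−1)^0·-1^2·+1^2 = +1.
(19285, 29393 / ℚ) ramifies at {5, 13, 17, 19}: a division algebra.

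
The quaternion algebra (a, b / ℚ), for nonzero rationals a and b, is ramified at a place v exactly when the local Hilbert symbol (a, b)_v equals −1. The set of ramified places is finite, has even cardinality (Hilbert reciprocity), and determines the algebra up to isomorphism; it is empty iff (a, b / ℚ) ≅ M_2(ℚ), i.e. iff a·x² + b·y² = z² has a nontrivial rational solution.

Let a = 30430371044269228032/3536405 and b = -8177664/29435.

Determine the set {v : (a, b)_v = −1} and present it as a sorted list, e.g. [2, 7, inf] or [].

[3, 11]

(a, b) ≡ (65, -2310) mod (ℚ^×)²; places V = {2, 3, 5, 7, 11, 13, 29, ∞}.
(a,b)_2: α=24, β=11; u≡1, v≡5 (mod 8); ε(u)ε(v)=0·0, αω(v)=24·1, βω(u)=11·0; sum ≡ 0  ⇒  +1.
(a,b)_13: α=1, u≡2; β=0, v≡4 (mod 13); (2|13)=-1, (4|13)=+1; sign (−1)^0·-1^0·+1^1 = +1.
(a,b)_7: α=6, u≡1; β=-1, v≡6 (mod 7); (1|7)=+1, (6|7)=-1; sign (−1)^0·+1^-1·-1^6 = +1.
(a,b)_5: α=-1, u≡2; β=-1, v≡3 (mod 5); (2|5)=-1, (3|5)=-1; sign (−1)^0·-1^-1·-1^-1 = +1.
(a,b)_∞: sgn(65)=+, sgn(-2310)=−, so +1.
(a,b)_11: α=4, u≡7; β=3, v≡6 (mod 11); (7|11)=-1, (6|11)=-1; sign (−1)^0·-1^3·-1^4 = -1.
(a,b)_3: α=4, u≡2; β=1, v≡1 (mod 3); (2|3)=-1, (1|3)=+1; sign (−1)^0·-1^1·+1^4 = -1.
(a,b)_29: α=-4, u≡25; β=-2, v≡27 (mod 29); (25|29)=+1, (27|29)=-1; sign (−1)^0·+1^-2·-1^-4 = +1.
|Ram(65, -2310)| = 2, even; anisotropic at {3, 11}.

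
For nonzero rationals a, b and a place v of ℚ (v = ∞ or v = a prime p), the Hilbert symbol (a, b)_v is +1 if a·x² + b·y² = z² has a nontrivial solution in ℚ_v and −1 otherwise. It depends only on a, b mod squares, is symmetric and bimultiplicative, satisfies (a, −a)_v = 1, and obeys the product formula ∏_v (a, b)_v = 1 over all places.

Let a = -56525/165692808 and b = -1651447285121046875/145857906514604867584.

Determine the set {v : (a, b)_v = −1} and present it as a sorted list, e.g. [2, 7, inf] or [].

[2, 7, 17, inf]

Mod squares: a ≡ -4522, b ≡ -323. Check v ∈ {∞, 2, 3, 5, 7, 11, 17, 19, 23, 37, 41}.
v=2: v_2(a)=-3, v_2(b)=-14; units ≡ 3, 5 (mod 8); ε·ε+αω+βω = 1·0+-3·1+-14·1 ≡ 1  ⇒  (a,b)_2 = -1.
v=41: a=41^-2·(≡24), b=41^-6·(≡5) mod 41; (24|41)=-1, (5|41)=+1; (−1)^{-2·-6·20}·(-1)^-6·(+1)^-2 = +1.
v=5: a=5^2·(≡3), b=5^6·(≡2) mod 5; (3|5)=-1, (2|5)=-1; (−1)^{2·6·2}·(-1)^6·(-1)^2 = +1.
v=7: a=7^1·(≡3), b=7^2·(≡6) mod 7; (3|7)=-1, (6|7)=-1; (−1)^{1·2·3}·(-1)^2·(-1)^1 = -1.
v=17: a=17^1·(≡11), b=17^3·(≡16) mod 17; (11|17)=-1, (16|17)=+1; (−1)^{1·3·8}·(-1)^3·(+1)^1 = -1.
v=23: a=23^0·(≡3), b=23^2·(≡14) mod 23; (3|23)=+1, (14|23)=-1; (−1)^{0·2·11}·(+1)^2·(-1)^0 = +1.
v=11: a=11^0·(≡8), b=11^2·(≡6) mod 11; (8|11)=-1, (6|11)=-1; (−1)^{0·2·5}·(-1)^2·(-1)^0 = +1.
v=19: a=19^1·(≡4), b=19^3·(≡15) mod 19; (4|19)=+1, (15|19)=-1; (−1)^{1·3·9}·(+1)^3·(-1)^1 = +1.
v=37: a=37^-2·(≡17), b=37^-4·(≡30) mod 37; (17|37)=-1, (30|37)=+1; (−1)^{-2·-4·18}·(-1)^-4·(+1)^-2 = +1.
v=3: a=3^-2·(≡2), b=3^0·(≡1) mod 3; (2|3)=-1, (1|3)=+1; (−1)^{-2·0·1}·(-1)^0·(+1)^-2 = +1.
v=∞: -4522 < 0 and -323 < 0  ⇒  (a,b)_∞ = -1.
(-4522, -323 / ℚ) ramifies at {2, 7, 17, ∞}: a division algebra.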